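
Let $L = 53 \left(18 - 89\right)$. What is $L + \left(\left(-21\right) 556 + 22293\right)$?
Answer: $6854$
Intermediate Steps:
$L = -3763$ ($L = 53 \left(-71\right) = -3763$)
$L + \left(\left(-21\right) 556 + 22293\right) = -3763 + \left(\left(-21\right) 556 + 22293\right) = -3763 + \left(-11676 + 22293\right) = -3763 + 10617 = 6854$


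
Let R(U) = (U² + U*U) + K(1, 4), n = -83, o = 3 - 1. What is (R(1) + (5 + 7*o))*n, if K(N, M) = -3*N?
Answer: -1494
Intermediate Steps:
o = 2
R(U) = -3 + 2*U² (R(U) = (U² + U*U) - 3*1 = (U² + U²) - 3 = 2*U² - 3 = -3 + 2*U²)
(R(1) + (5 + 7*o))*n = ((-3 + 2*1²) + (5 + 7*2))*(-83) = ((-3 + 2*1) + (5 + 14))*(-83) = ((-3 + 2) + 19)*(-83) = (-1 + 19)*(-83) = 18*(-83) = -1494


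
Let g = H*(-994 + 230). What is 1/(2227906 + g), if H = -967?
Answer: 1/2966694 ≈ 3.3708e-7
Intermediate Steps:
g = 738788 (g = -967*(-994 + 230) = -967*(-764) = 738788)
1/(2227906 + g) = 1/(2227906 + 738788) = 1/2966694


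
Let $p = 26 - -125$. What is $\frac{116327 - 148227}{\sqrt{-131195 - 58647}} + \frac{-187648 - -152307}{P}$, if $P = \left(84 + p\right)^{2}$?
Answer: $- \frac{35341}{55225} + \frac{15950 i \sqrt{189842}}{94921} \approx -0.63995 + 73.214 i$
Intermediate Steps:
$p = 151$ ($p = 26 + 125 = 151$)
$P = 55225$ ($P = \left(84 + 151\right)^{2} = 235^{2} = 55225$)
$\frac{116327 - 148227}{\sqrt{-131195 - 58647}} + \frac{-187648 - -152307}{P} = \frac{116327 - 148227}{\sqrt{-131195 - 58647}} + \frac{-187648 - -152307}{55225} = - \frac{31900}{\sqrt{-189842}} + \left(-187648 + 152307\right) \frac{1}{55225} = - \frac{31900}{i \sqrt{189842}} - \frac{35341}{55225} = - 31900 \left(- \frac{i \sqrt{189842}}{189842}\right) - \frac{35341}{55225} = \frac{15950 i \sqrt{189842}}{94921} - \frac{35341}{55225} = - \frac{35341}{55225} + \frac{15950 i \sqrt{189842}}{94921}$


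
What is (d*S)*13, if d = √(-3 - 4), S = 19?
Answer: 247*I*√7 ≈ 653.5*I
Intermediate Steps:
d = I*√7 (d = √(-7) = I*√7 ≈ 2.6458*I)
(d*S)*13 = ((I*√7)*19)*13 = (19*I*√7)*13 = 247*I*√7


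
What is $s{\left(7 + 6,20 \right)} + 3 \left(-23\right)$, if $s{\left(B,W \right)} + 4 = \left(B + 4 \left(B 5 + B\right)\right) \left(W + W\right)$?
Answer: $12927$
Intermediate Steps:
$s{\left(B,W \right)} = -4 + 50 B W$ ($s{\left(B,W \right)} = -4 + \left(B + 4 \left(B 5 + B\right)\right) \left(W + W\right) = -4 + \left(B + 4 \left(5 B + B\right)\right) 2 W = -4 + \left(B + 4 \cdot 6 B\right) 2 W = -4 + \left(B + 24 B\right) 2 W = -4 + 25 B 2 W = -4 + 50 B W$)
$s{\left(7 + 6,20 \right)} + 3 \left(-23\right) = \left(-4 + 50 \left(7 + 6\right) 20\right) + 3 \left(-23\right) = \left(-4 + 50 \cdot 13 \cdot 20\right) - 69 = \left(-4 + 13000\right) - 69 = 12996 - 69 = 12927$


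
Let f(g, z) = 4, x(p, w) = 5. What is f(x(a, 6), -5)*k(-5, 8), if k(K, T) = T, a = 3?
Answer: 32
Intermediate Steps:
f(x(a, 6), -5)*k(-5, 8) = 4*8 = 32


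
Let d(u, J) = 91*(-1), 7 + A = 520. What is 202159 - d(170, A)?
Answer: 202250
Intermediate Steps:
A = 513 (A = -7 + 520 = 513)
d(u, J) = -91
202159 - d(170, A) = 202159 - 1*(-91) = 202159 + 91 = 202250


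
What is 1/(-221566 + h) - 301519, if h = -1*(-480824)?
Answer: -78171212901/259258 ≈ -3.0152e+5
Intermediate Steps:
h = 480824
1/(-221566 + h) - 301519 = 1/(-221566 + 480824) - 301519 = 1/259258 - 301519 = -78171212901/259258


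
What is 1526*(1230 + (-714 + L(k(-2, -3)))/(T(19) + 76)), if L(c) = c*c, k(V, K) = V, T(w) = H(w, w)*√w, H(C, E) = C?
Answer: 111321700/57 - 1083460*√19/57 ≈ 1.8702e+6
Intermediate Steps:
T(w) = w^(3/2) (T(w) = w*√w = w^(3/2))
L(c) = c²
1526*(1230 + (-714 + L(k(-2, -3)))/(T(19) + 76)) = 1526*(1230 + (-714 + (-2)²)/(19^(3/2) + 76)) = 1526*(1230 + (-714 + 4)/(19*√19 + 76)) = 1526*(1230 - 710/(76 + 19*√19)) = 1876980 - 1083460/(76 + 19*√19)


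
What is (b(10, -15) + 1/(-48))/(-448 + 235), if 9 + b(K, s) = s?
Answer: 1153/10224 ≈ 0.11277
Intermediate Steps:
b(K, s) = -9 + s
(b(10, -15) + 1/(-48))/(-448 + 235) = ((-9 - 15) + 1/(-48))/(-448 + 235) = (-24 - 1/48)/(-213) = -1153/48*(-1/213) = 1153/10224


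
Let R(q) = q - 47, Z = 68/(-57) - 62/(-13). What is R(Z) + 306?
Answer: 194569/741 ≈ 262.58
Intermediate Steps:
Z = 2650/741 (Z = 68*(-1/57) - 62*(-1/13) = -68/57 + 62/13 = 2650/741 ≈ 3.5762)
R(q) = -47 + q
R(Z) + 306 = (-47 + 2650/741) + 306 = -32177/741 + 306 = 194569/741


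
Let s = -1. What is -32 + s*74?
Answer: -106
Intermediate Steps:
-32 + s*74 = -32 - 1*74 = -32 - 74 = -106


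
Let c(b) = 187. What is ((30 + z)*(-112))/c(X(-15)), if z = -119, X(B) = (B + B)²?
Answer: 9968/187 ≈ 53.305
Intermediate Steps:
X(B) = 4*B² (X(B) = (2*B)² = 4*B²)
((30 + z)*(-112))/c(X(-15)) = ((30 - 119)*(-112))/187 = -89*(-112)*(1/187) = 9968*(1/187) = 9968/187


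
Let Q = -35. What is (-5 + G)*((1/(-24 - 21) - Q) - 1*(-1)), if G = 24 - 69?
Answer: -16190/9 ≈ -1798.9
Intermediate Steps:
G = -45
(-5 + G)*((1/(-24 - 21) - Q) - 1*(-1)) = (-5 - 45)*((1/(-24 - 21) - 1*(-35)) - 1*(-1)) = -50*((1/(-45) + 35) + 1) = -50*((-1/45 + 35) + 1) = -50*(1574/45 + 1) = -50*1619/45 = -16190/9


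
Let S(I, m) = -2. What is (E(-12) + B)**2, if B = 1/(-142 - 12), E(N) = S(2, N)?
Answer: 95481/23716 ≈ 4.0260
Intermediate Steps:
E(N) = -2
B = -1/154 (B = 1/(-154) = -1/154 ≈ -0.0064935)
(E(-12) + B)**2 = (-2 - 1/154)**2 = (-309/154)**2 = 95481/23716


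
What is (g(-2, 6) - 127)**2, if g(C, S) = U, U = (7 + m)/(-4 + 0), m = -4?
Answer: 261121/16 ≈ 16320.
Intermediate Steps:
U = -3/4 (U = (7 - 4)/(-4 + 0) = 3/(-4) = 3*(-1/4) = -3/4 ≈ -0.75000)
g(C, S) = -3/4
(g(-2, 6) - 127)**2 = (-3/4 - 127)**2 = (-511/4)**2 = 261121/16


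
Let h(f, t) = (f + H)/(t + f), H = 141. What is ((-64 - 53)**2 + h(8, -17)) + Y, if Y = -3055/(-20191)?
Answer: 2484570427/181719 ≈ 13673.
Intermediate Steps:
Y = 3055/20191 (Y = -3055*(-1/20191) = 3055/20191 ≈ 0.15130)
h(f, t) = (141 + f)/(f + t) (h(f, t) = (f + 141)/(t + f) = (141 + f)/(f + t))
((-64 - 53)**2 + h(8, -17)) + Y = ((-64 - 53)**2 + (141 + 8)/(8 - 17)) + 3055/20191 = ((-117)**2 + 149/(-9)) + 3055/20191 = (13689 - 1/9*149) + 3055/20191 = (13689 - 149/9) + 3055/20191 = 123052/9 + 3055/20191 = 2484570427/181719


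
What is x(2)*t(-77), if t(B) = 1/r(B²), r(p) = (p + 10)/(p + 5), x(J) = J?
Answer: 11868/5939 ≈ 1.9983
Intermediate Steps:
r(p) = (10 + p)/(5 + p)
t(B) = (5 + B²)/(10 + B²) (t(B) = 1/((10 + B²)/(5 + B²)) = (5 + B²)/(10 + B²))
x(2)*t(-77) = 2*((5 + (-77)²)/(10 + (-77)²)) = 2*((5 + 5929)/(10 + 5929)) = 2*(5934/5939) = 11868/5939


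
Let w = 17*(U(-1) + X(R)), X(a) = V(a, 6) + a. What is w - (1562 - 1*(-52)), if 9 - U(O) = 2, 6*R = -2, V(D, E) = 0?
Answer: -4502/3 ≈ -1500.7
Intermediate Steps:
R = -⅓ (R = (⅙)*(-2) = -⅓ ≈ -0.33333)
X(a) = a (X(a) = 0 + a = a)
U(O) = 7 (U(O) = 9 - 1*2 = 9 - 2 = 7)
w = 340/3 (w = 17*(7 - ⅓) = 17*(20/3) = 340/3 ≈ 113.33)
w - (1562 - 1*(-52)) = 340/3 - (1562 - 1*(-52)) = 340/3 - (1562 + 52) = 340/3 - 1*1614 = 340/3 - 1614 = -4502/3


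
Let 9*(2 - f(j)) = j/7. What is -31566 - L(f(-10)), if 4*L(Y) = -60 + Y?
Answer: -1987747/63 ≈ -31552.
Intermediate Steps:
f(j) = 2 - j/63 (f(j) = 2 - j/(9*7) = 2 - j/63)
L(Y) = -15 + Y/4 (L(Y) = (-60 + Y)/4 = -15 + Y/4)
-31566 - L(f(-10)) = -31566 - (-15 + (2 - 1/63*(-10))/4) = -31566 - (-15 + (2 + 10/63)/4) = -31566 - (-15 + (1/4)*(136/63)) = -31566 - (-15 + 34/63) = -31566 - 1*(-911/63) = -31566 + 911/63 = -1987747/63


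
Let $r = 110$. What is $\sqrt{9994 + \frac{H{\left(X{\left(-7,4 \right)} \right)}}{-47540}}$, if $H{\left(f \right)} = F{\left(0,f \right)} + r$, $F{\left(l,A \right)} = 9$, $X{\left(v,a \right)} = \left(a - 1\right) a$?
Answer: $\frac{\sqrt{5646737508285}}{23770} \approx 99.97$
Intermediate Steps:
$X{\left(v,a \right)} = a \left(-1 + a\right)$ ($X{\left(v,a \right)} = \left(-1 + a\right) a = a \left(-1 + a\right)$)
$H{\left(f \right)} = 119$ ($H{\left(f \right)} = 9 + 110 = 119$)
$\sqrt{9994 + \frac{H{\left(X{\left(-7,4 \right)} \right)}}{-47540}} = \sqrt{9994 + \frac{119}{-47540}} = \sqrt{9994 + 119 \left(- \frac{1}{47540}\right)} = \sqrt{9994 - \frac{119}{47540}} = \sqrt{\frac{475114641}{47540}} = \frac{\sqrt{5646737508285}}{23770}$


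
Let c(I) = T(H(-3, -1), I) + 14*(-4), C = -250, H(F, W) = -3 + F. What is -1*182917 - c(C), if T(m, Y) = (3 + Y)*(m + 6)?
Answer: -182861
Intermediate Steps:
T(m, Y) = (3 + Y)*(6 + m)
c(I) = -56 (c(I) = (18 + 3*(-3 - 3) + 6*I + I*(-3 - 3)) + 14*(-4) = (18 + 3*(-6) + 6*I + I*(-6)) - 56 = (18 - 18 + 6*I - 6*I) - 56 = 0 - 56 = -56)
-1*182917 - c(C) = -1*182917 - 1*(-56) = -182917 + 56 = -182861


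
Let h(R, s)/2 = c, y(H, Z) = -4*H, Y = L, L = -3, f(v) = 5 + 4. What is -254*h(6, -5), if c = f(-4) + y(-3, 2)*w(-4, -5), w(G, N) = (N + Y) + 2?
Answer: 32004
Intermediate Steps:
f(v) = 9
Y = -3
w(G, N) = -1 + N (w(G, N) = (N - 3) + 2 = (-3 + N) + 2 = -1 + N)
c = -63 (c = 9 + (-4*(-3))*(-1 - 5) = 9 + 12*(-6) = 9 - 72 = -63)
h(R, s) = -126 (h(R, s) = 2*(-63) = -126)
-254*h(6, -5) = -254*(-126) = 32004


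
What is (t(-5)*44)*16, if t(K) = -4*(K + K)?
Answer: 28160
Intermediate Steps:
t(K) = -8*K
(t(-5)*44)*16 = (-8*(-5)*44)*16 = (40*44)*16 = 1760*16 = 28160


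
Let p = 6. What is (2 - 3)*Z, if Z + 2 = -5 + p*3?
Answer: -11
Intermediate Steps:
Z = 11 (Z = -2 + (-5 + 6*3) = -2 + (-5 + 18) = -2 + 13 = 11)
(2 - 3)*Z = (2 - 3)*11 = -1*11 = -11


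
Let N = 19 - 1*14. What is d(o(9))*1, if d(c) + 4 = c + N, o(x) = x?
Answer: 10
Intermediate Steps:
N = 5 (N = 19 - 14 = 5)
d(c) = 1 + c (d(c) = -4 + (c + 5) = -4 + (5 + c) = 1 + c)
d(o(9))*1 = (1 + 9)*1 = 10*1 = 10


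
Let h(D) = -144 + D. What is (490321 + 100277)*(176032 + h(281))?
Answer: 104045059062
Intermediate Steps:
(490321 + 100277)*(176032 + h(281)) = (490321 + 100277)*(176032 + (-144 + 281)) = 590598*(176032 + 137) = 590598*176169 = 104045059062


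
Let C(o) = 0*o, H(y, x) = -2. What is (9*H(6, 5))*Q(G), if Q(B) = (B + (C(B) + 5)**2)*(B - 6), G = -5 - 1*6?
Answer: 4284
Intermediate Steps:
C(o) = 0
G = -11 (G = -5 - 6 = -11)
Q(B) = (-6 + B)*(25 + B) (Q(B) = (B + (0 + 5)**2)*(B - 6) = (B + 5**2)*(-6 + B) = (B + 25)*(-6 + B) = (25 + B)*(-6 + B) = (-6 + B)*(25 + B))
(9*H(6, 5))*Q(G) = (9*(-2))*(-150 + (-11)**2 + 19*(-11)) = -18*(-150 + 121 - 209) = -18*(-238) = 4284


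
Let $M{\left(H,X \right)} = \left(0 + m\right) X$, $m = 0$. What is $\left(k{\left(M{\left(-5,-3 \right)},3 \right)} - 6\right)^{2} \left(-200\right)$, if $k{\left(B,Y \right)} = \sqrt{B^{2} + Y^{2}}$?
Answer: $-1800$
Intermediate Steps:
$M{\left(H,X \right)} = 0$ ($M{\left(H,X \right)} = \left(0 + 0\right) X = 0 X = 0$)
$\left(k{\left(M{\left(-5,-3 \right)},3 \right)} - 6\right)^{2} \left(-200\right) = \left(\sqrt{0^{2} + 3^{2}} - 6\right)^{2} \left(-200\right) = \left(\sqrt{0 + 9} - 6\right)^{2} \left(-200\right) = \left(\sqrt{9} - 6\right)^{2} \left(-200\right) = \left(3 - 6\right)^{2} \left(-200\right) = \left(-3\right)^{2} \left(-200\right) = 9 \left(-200\right) = -1800$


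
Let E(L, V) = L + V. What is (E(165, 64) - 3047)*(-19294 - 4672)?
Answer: 67536188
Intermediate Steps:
(E(165, 64) - 3047)*(-19294 - 4672) = ((165 + 64) - 3047)*(-19294 - 4672) = (229 - 3047)*(-23966) = -2818*(-23966) = 67536188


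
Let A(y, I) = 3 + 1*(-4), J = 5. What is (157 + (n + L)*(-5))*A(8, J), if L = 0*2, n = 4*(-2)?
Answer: -197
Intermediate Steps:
n = -8
L = 0
A(y, I) = -1 (A(y, I) = 3 - 4 = -1)
(157 + (n + L)*(-5))*A(8, J) = (157 + (-8 + 0)*(-5))*(-1) = (157 - 8*(-5))*(-1) = (157 + 40)*(-1) = 197*(-1) = -197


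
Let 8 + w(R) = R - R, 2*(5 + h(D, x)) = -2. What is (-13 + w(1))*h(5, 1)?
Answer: 126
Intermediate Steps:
h(D, x) = -6 (h(D, x) = -5 + (½)*(-2) = -5 - 1 = -6)
w(R) = -8 (w(R) = -8 + (R - R) = -8 + 0 = -8)
(-13 + w(1))*h(5, 1) = (-13 - 8)*(-6) = -21*(-6) = 126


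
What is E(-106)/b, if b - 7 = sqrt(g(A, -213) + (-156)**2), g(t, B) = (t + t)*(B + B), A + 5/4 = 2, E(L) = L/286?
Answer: 371/3381664 - 159*sqrt(2633)/3381664 ≈ -0.0023029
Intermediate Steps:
E(L) = L/286 (E(L) = L*(1/286) = L/286)
A = 3/4 (A = -5/4 + 2 = 3/4 ≈ 0.75000)
g(t, B) = 4*B*t (g(t, B) = (2*t)*(2*B) = 4*B*t)
b = 7 + 3*sqrt(2633) (b = 7 + sqrt(4*(-213)*(3/4) + (-156)**2) = 7 + sqrt(-639 + 24336) = 7 + sqrt(23697) = 7 + 3*sqrt(2633) ≈ 160.94)
E(-106)/b = ((1/286)*(-106))/(7 + 3*sqrt(2633)) = -53/(143*(7 + 3*sqrt(2633)))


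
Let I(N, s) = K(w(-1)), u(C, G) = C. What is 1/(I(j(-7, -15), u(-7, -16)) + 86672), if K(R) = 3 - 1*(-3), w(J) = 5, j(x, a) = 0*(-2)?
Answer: 1/86678 ≈ 1.1537e-5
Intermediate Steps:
j(x, a) = 0
K(R) = 6 (K(R) = 3 + 3 = 6)
I(N, s) = 6
1/(I(j(-7, -15), u(-7, -16)) + 86672) = 1/(6 + 86672) = 1/86678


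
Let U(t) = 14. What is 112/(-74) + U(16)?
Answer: 462/37 ≈ 12.486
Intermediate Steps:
112/(-74) + U(16) = 112/(-74) + 14 = 112*(-1/74) + 14 = -56/37 + 14 = 462/37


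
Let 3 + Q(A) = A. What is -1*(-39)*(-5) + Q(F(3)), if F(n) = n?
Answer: -195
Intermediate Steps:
Q(A) = -3 + A
-1*(-39)*(-5) + Q(F(3)) = -1*(-39)*(-5) + (-3 + 3) = 39*(-5) + 0 = -195 + 0 = -195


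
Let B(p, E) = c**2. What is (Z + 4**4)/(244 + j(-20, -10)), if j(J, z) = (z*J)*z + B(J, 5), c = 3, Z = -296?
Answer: 40/1747 ≈ 0.022896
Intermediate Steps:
B(p, E) = 9 (B(p, E) = 3**2 = 9)
j(J, z) = 9 + J*z**2 (j(J, z) = (z*J)*z + 9 = (J*z)*z + 9 = J*z**2 + 9 = 9 + J*z**2)
(Z + 4**4)/(244 + j(-20, -10)) = (-296 + 4**4)/(244 + (9 - 20*(-10)**2)) = (-296 + 256)/(244 + (9 - 20*100)) = -40/(244 + (9 - 2000)) = -40/(244 - 1991) = -40/(-1747) = -40*(-1/1747) = 40/1747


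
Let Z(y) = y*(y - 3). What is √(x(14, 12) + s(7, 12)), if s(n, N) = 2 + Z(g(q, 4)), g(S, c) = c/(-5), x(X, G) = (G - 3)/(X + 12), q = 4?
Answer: 3*√10114/130 ≈ 2.3208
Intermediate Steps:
x(X, G) = (-3 + G)/(12 + X)
g(S, c) = -c/5 (g(S, c) = c*(-⅕) = -c/5)
Z(y) = y*(-3 + y)
s(n, N) = 126/25 (s(n, N) = 2 + (-⅕*4)*(-3 - ⅕*4) = 2 - 4*(-3 - ⅘)/5 = 2 - ⅘*(-19/5) = 2 + 76/25 = 126/25)
√(x(14, 12) + s(7, 12)) = √((-3 + 12)/(12 + 14) + 126/25) = √(9/26 + 126/25) = √(3501/650) = 3*√10114/130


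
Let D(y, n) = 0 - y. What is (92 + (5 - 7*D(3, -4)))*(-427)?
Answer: -50386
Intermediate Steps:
D(y, n) = -y
(92 + (5 - 7*D(3, -4)))*(-427) = (92 + (5 - (-7)*3))*(-427) = (92 + (5 - 7*(-3)))*(-427) = (92 + (5 + 21))*(-427) = (92 + 26)*(-427) = 118*(-427) = -50386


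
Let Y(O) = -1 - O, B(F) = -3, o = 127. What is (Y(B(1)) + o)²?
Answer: 16641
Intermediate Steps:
(Y(B(1)) + o)² = ((-1 - 1*(-3)) + 127)² = ((-1 + 3) + 127)² = (2 + 127)² = 129² = 16641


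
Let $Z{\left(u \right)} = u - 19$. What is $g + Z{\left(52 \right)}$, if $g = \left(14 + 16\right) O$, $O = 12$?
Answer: $393$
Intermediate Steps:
$Z{\left(u \right)} = -19 + u$ ($Z{\left(u \right)} = u - 19 = -19 + u$)
$g = 360$ ($g = \left(14 + 16\right) 12 = 30 \cdot 12 = 360$)
$g + Z{\left(52 \right)} = 360 + \left(-19 + 52\right) = 360 + 33 = 393$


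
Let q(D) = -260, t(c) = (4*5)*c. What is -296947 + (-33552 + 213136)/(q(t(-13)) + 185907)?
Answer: -55127140125/185647 ≈ -2.9695e+5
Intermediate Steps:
t(c) = 20*c
-296947 + (-33552 + 213136)/(q(t(-13)) + 185907) = -296947 + (-33552 + 213136)/(-260 + 185907) = -296947 + 179584/185647 = -55127140125/185647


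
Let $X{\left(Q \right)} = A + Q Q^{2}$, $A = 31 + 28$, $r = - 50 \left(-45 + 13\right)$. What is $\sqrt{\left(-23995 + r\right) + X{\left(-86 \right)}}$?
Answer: $2 i \sqrt{164598} \approx 811.41 i$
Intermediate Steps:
$r = 1600$ ($r = \left(-50\right) \left(-32\right) = 1600$)
$A = 59$
$X{\left(Q \right)} = 59 + Q^{3}$ ($X{\left(Q \right)} = 59 + Q Q^{2} = 59 + Q^{3}$)
$\sqrt{\left(-23995 + r\right) + X{\left(-86 \right)}} = \sqrt{\left(-23995 + 1600\right) + \left(59 + \left(-86\right)^{3}\right)} = \sqrt{-22395 + \left(59 - 636056\right)} = \sqrt{-22395 - 635997} = \sqrt{-658392} = 2 i \sqrt{164598}$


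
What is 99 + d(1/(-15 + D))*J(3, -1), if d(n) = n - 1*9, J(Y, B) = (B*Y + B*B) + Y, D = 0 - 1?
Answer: 1439/16 ≈ 89.938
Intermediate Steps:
D = -1
J(Y, B) = Y + B**2 + B*Y (J(Y, B) = (B*Y + B**2) + Y = (B**2 + B*Y) + Y = Y + B**2 + B*Y)
d(n) = -9 + n (d(n) = n - 9 = -9 + n)
99 + d(1/(-15 + D))*J(3, -1) = 99 + (-9 + 1/(-15 - 1))*(3 + (-1)**2 - 1*3) = 99 + (-9 + 1/(-16))*(3 + 1 - 3) = 99 + (-9 - 1/16)*1 = 99 - 145/16*1 = 99 - 145/16 = 1439/16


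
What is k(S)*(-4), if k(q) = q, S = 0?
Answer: 0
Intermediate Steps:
k(S)*(-4) = 0*(-4) = 0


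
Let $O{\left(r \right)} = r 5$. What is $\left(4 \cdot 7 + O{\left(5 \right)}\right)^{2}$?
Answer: $2809$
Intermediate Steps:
$O{\left(r \right)} = 5 r$
$\left(4 \cdot 7 + O{\left(5 \right)}\right)^{2} = \left(4 \cdot 7 + 5 \cdot 5\right)^{2} = \left(28 + 25\right)^{2} = 53^{2} = 2809$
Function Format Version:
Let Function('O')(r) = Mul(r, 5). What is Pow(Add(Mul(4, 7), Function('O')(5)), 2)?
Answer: 2809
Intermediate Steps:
Function('O')(r) = Mul(5, r)
Pow(Add(Mul(4, 7), Function('O')(5)), 2) = Pow(Add(Mul(4, 7), Mul(5, 5)), 2) = Pow(Add(28, 25), 2) = Pow(53, 2) = 2809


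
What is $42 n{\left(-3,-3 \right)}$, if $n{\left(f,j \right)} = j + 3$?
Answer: $0$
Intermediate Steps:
$n{\left(f,j \right)} = 3 + j$
$42 n{\left(-3,-3 \right)} = 42 \left(3 - 3\right) = 42 \cdot 0 = 0$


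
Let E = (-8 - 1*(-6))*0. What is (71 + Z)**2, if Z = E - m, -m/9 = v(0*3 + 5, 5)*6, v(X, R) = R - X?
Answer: 5041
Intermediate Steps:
E = 0 (E = (-8 + 6)*0 = -2*0 = 0)
m = 0 (m = -9*(5 - (0*3 + 5))*6 = -9*(5 - (0 + 5))*6 = -9*(5 - 1*5)*6 = -9*(5 - 5)*6 = -0*6 = -9*0 = 0)
Z = 0 (Z = 0 - 1*0 = 0 + 0 = 0)
(71 + Z)**2 = (71 + 0)**2 = 71**2 = 5041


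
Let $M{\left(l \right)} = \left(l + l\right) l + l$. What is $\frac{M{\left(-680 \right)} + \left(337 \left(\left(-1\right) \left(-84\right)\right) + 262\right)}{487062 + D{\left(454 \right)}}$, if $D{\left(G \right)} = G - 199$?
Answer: $\frac{952690}{487317} \approx 1.955$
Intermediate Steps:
$D{\left(G \right)} = -199 + G$ ($D{\left(G \right)} = G - 199 = -199 + G$)
$M{\left(l \right)} = l + 2 l^{2}$ ($M{\left(l \right)} = 2 l l + l = 2 l^{2} + l = l + 2 l^{2}$)
$\frac{M{\left(-680 \right)} + \left(337 \left(\left(-1\right) \left(-84\right)\right) + 262\right)}{487062 + D{\left(454 \right)}} = \frac{- 680 \left(1 + 2 \left(-680\right)\right) + \left(337 \left(\left(-1\right) \left(-84\right)\right) + 262\right)}{487062 + \left(-199 + 454\right)} = \frac{- 680 \left(1 - 1360\right) + \left(337 \cdot 84 + 262\right)}{487062 + 255} = \frac{\left(-680\right) \left(-1359\right) + \left(28308 + 262\right)}{487317} = \left(924120 + 28570\right) \frac{1}{487317} = 952690 \cdot \frac{1}{487317} = \frac{952690}{487317}$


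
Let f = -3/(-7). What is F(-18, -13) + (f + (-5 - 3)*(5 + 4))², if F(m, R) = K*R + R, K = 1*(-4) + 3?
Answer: 251001/49 ≈ 5122.5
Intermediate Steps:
K = -1 (K = -4 + 3 = -1)
f = 3/7 (f = -3*(-⅐) = 3/7 ≈ 0.42857)
F(m, R) = 0 (F(m, R) = -R + R = 0)
F(-18, -13) + (f + (-5 - 3)*(5 + 4))² = 0 + (3/7 + (-5 - 3)*(5 + 4))² = 0 + (3/7 - 8*9)² = 0 + (3/7 - 72)² = 0 + (-501/7)² = 0 + 251001/49 = 251001/49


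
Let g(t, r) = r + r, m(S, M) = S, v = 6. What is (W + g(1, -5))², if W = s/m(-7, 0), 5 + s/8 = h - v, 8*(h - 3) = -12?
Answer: 36/49 ≈ 0.73469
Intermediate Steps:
h = 3/2 (h = 3 + (⅛)*(-12) = 3 - 3/2 = 3/2 ≈ 1.5000)
g(t, r) = 2*r
s = -76 (s = -40 + 8*(3/2 - 1*6) = -40 + 8*(3/2 - 6) = -40 + 8*(-9/2) = -40 - 36 = -76)
W = 76/7 (W = -76/(-7) = -76*(-⅐) = 76/7 ≈ 10.857)
(W + g(1, -5))² = (76/7 + 2*(-5))² = (76/7 - 10)² = (6/7)² = 36/49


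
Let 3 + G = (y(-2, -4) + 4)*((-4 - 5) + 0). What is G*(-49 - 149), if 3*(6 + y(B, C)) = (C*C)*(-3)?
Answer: -31482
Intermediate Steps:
y(B, C) = -6 - C² (y(B, C) = -6 + ((C*C)*(-3))/3 = -6 + (C²*(-3))/3 = -6 + (-3*C²)/3 = -6 - C²)
G = 159 (G = -3 + ((-6 - 1*(-4)²) + 4)*((-4 - 5) + 0) = -3 + ((-6 - 1*16) + 4)*(-9 + 0) = -3 + ((-6 - 16) + 4)*(-9) = -3 + (-22 + 4)*(-9) = -3 - 18*(-9) = -3 + 162 = 159)
G*(-49 - 149) = 159*(-49 - 149) = 159*(-198) = -31482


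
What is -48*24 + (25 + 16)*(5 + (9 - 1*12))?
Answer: -1070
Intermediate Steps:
-48*24 + (25 + 16)*(5 + (9 - 1*12)) = -1152 + 41*(5 + (9 - 12)) = -1152 + 41*(5 - 3) = -1152 + 41*2 = -1152 + 82 = -1070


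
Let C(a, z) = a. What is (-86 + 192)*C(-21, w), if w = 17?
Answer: -2226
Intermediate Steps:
(-86 + 192)*C(-21, w) = (-86 + 192)*(-21) = 106*(-21) = -2226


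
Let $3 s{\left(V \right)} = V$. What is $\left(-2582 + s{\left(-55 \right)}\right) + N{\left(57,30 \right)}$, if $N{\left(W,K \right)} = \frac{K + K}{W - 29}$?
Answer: $- \frac{54562}{21} \approx -2598.2$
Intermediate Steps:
$N{\left(W,K \right)} = \frac{2 K}{-29 + W}$
$s{\left(V \right)} = \frac{V}{3}$
$\left(-2582 + s{\left(-55 \right)}\right) + N{\left(57,30 \right)} = \left(-2582 + \frac{1}{3} \left(-55\right)\right) + 2 \cdot 30 \frac{1}{-29 + 57} = \left(-2582 - \frac{55}{3}\right) + 2 \cdot 30 \cdot \frac{1}{28} = - \frac{7801}{3} + 2 \cdot 30 \cdot \frac{1}{28} = - \frac{7801}{3} + \frac{15}{7} = - \frac{54562}{21}$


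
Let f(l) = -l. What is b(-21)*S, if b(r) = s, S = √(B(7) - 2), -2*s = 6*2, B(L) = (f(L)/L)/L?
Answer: -6*I*√105/7 ≈ -8.7831*I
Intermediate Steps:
B(L) = -1/L (B(L) = ((-L)/L)/L = -1/L)
s = -6 (s = -3*2 = -½*12 = -6)
S = I*√105/7 (S = √(-1/7 - 2) = √(-1*⅐ - 2) = √(-⅐ - 2) = √(-15/7) = I*√105/7 ≈ 1.4639*I)
b(r) = -6
b(-21)*S = -6*I*√105/7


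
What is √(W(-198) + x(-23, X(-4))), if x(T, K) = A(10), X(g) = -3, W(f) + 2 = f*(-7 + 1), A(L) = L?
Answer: 2*√299 ≈ 34.583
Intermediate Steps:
W(f) = -2 - 6*f (W(f) = -2 + f*(-7 + 1) = -2 + f*(-6) = -2 - 6*f)
x(T, K) = 10
√(W(-198) + x(-23, X(-4))) = √((-2 - 6*(-198)) + 10) = √((-2 + 1188) + 10) = √(1186 + 10) = √1196 = 2*√299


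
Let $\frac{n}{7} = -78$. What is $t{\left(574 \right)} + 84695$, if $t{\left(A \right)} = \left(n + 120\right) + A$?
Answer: $84843$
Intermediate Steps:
$n = -546$ ($n = 7 \left(-78\right) = -546$)
$t{\left(A \right)} = -426 + A$ ($t{\left(A \right)} = \left(-546 + 120\right) + A = -426 + A$)
$t{\left(574 \right)} + 84695 = \left(-426 + 574\right) + 84695 = 148 + 84695 = 84843$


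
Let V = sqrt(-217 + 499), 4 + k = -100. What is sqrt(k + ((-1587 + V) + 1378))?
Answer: sqrt(-313 + sqrt(282)) ≈ 17.211*I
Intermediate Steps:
k = -104 (k = -4 - 100 = -104)
V = sqrt(282) ≈ 16.793
sqrt(k + ((-1587 + V) + 1378)) = sqrt(-104 + ((-1587 + sqrt(282)) + 1378)) = sqrt(-104 + (-209 + sqrt(282))) = sqrt(-313 + sqrt(282))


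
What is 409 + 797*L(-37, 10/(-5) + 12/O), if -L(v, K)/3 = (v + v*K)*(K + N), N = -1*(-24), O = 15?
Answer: -10075013/25 ≈ -4.0300e+5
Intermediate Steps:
N = 24
L(v, K) = -3*(24 + K)*(v + K*v) (L(v, K) = -3*(v + v*K)*(K + 24) = -3*(v + K*v)*(24 + K) = -3*(24 + K)*(v + K*v))
409 + 797*L(-37, 10/(-5) + 12/O) = 409 + 797*(-3*(-37)*(24 + (10/(-5) + 12/15)² + 25*(10/(-5) + 12/15))) = 409 + 797*(-3*(-37)*(24 + (10*(-⅕) + 12*(1/15))² + 25*(10*(-⅕) + 12*(1/15)))) = 409 + 797*(-3*(-37)*(24 + (-2 + ⅘)² + 25*(-2 + ⅘))) = 409 + 797*(-3*(-37)*(24 + (-6/5)² + 25*(-6/5))) = 409 + 797*(-3*(-37)*(24 + 36/25 - 30)) = 409 + 797*(-3*(-37)*(-114/25)) = 409 + 797*(-12654/25) = 409 - 10085238/25 = -10075013/25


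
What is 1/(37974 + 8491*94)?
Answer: 1/836128 ≈ 1.1960e-6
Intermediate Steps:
1/(37974 + 8491*94) = 1/(37974 + 798154) = 1/836128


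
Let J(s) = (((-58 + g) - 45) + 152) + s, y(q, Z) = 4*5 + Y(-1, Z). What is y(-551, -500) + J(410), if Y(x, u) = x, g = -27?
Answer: 451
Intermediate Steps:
y(q, Z) = 19 (y(q, Z) = 4*5 - 1 = 20 - 1 = 19)
J(s) = 22 + s (J(s) = (((-58 - 27) - 45) + 152) + s = ((-85 - 45) + 152) + s = (-130 + 152) + s = 22 + s)
y(-551, -500) + J(410) = 19 + (22 + 410) = 19 + 432 = 451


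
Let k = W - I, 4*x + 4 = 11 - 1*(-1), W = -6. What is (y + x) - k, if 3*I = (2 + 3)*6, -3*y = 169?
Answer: -115/3 ≈ -38.333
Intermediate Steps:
y = -169/3 (y = -⅓*169 = -169/3 ≈ -56.333)
I = 10 (I = ((2 + 3)*6)/3 = (5*6)/3 = (⅓)*30 = 10)
x = 2 (x = -1 + (11 - 1*(-1))/4 = -1 + (11 + 1)/4 = -1 + (¼)*12 = -1 + 3 = 2)
k = -16 (k = -6 - 1*10 = -6 - 10 = -16)
(y + x) - k = (-169/3 + 2) - 1*(-16) = -163/3 + 16 = -115/3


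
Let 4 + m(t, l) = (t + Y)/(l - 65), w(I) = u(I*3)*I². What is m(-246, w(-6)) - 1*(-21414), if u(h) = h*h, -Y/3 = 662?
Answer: 248332358/11599 ≈ 21410.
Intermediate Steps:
Y = -1986 (Y = -3*662 = -1986)
u(h) = h²
w(I) = 9*I⁴ (w(I) = (I*3)²*I² = (3*I)²*I² = (9*I²)*I² = 9*I⁴)
m(t, l) = -4 + (-1986 + t)/(-65 + l) (m(t, l) = -4 + (t - 1986)/(l - 65) = -4 + (-1986 + t)/(-65 + l))
m(-246, w(-6)) - 1*(-21414) = (-1726 - 246 - 36*(-6)⁴)/(-65 + 9*(-6)⁴) - 1*(-21414) = (-1726 - 246 - 36*1296)/(-65 + 9*1296) + 21414 = (-1726 - 246 - 4*11664)/(-65 + 11664) + 21414 = (-1726 - 246 - 46656)/11599 + 21414 = (1/11599)*(-48628) + 21414 = -48628/11599 + 21414 = 248332358/11599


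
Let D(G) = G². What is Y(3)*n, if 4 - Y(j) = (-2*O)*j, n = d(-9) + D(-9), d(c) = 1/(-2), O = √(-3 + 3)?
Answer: 322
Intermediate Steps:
O = 0 (O = √0 = 0)
d(c) = -½
n = 161/2 (n = -½ + (-9)² = -½ + 81 = 161/2 ≈ 80.500)
Y(j) = 4 (Y(j) = 4 - (-2*0)*j = 4 - 0*j = 4 - 1*0 = 4 + 0 = 4)
Y(3)*n = 4*(161/2) = 322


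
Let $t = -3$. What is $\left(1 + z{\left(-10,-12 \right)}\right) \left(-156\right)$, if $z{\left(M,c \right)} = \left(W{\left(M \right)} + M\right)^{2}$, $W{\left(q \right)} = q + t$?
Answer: $-82680$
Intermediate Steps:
$W{\left(q \right)} = -3 + q$ ($W{\left(q \right)} = q - 3 = -3 + q$)
$z{\left(M,c \right)} = \left(-3 + 2 M\right)^{2}$ ($z{\left(M,c \right)} = \left(\left(-3 + M\right) + M\right)^{2} = \left(-3 + 2 M\right)^{2}$)
$\left(1 + z{\left(-10,-12 \right)}\right) \left(-156\right) = \left(1 + \left(-3 + 2 \left(-10\right)\right)^{2}\right) \left(-156\right) = \left(1 + \left(-3 - 20\right)^{2}\right) \left(-156\right) = \left(1 + \left(-23\right)^{2}\right) \left(-156\right) = \left(1 + 529\right) \left(-156\right) = 530 \left(-156\right) = -82680$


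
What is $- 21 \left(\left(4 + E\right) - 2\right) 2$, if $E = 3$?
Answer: $-210$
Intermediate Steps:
$- 21 \left(\left(4 + E\right) - 2\right) 2 = - 21 \left(\left(4 + 3\right) - 2\right) 2 = - 21 \left(7 - 2\right) 2 = \left(-21\right) 5 \cdot 2 = \left(-105\right) 2 = -210$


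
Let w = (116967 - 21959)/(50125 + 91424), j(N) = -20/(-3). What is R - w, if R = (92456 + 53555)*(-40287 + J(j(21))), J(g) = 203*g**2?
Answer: -1938514178714003/424647 ≈ -4.5650e+9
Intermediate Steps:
j(N) = 20/3 (j(N) = -20*(-1/3) = 20/3)
R = -41085013213/9 (R = (92456 + 53555)*(-40287 + 203*(20/3)**2) = 146011*(-40287 + 203*(400/9)) = 146011*(-40287 + 81200/9) = 146011*(-281383/9) = -41085013213/9 ≈ -4.5650e+9)
w = 95008/141549 ≈ 0.67120
R - w = -41085013213/9 - 1*95008/141549 = -41085013213/9 - 95008/141549 = -1938514178714003/424647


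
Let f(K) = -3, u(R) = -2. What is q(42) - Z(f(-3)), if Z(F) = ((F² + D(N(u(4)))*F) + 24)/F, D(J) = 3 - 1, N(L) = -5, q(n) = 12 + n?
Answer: 63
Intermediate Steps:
D(J) = 2
Z(F) = (24 + F² + 2*F)/F (Z(F) = ((F² + 2*F) + 24)/F = (24 + F² + 2*F)/F)
q(42) - Z(f(-3)) = (12 + 42) - (2 - 3 + 24/(-3)) = 54 - (2 - 3 + 24*(-⅓)) = 54 - (2 - 3 - 8) = 54 - 1*(-9) = 54 + 9 = 63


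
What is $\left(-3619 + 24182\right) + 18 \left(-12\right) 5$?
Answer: $19483$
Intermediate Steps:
$\left(-3619 + 24182\right) + 18 \left(-12\right) 5 = 20563 - 1080 = 19483$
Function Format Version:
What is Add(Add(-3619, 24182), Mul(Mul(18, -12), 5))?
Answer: 19483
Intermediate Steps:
Add(Add(-3619, 24182), Mul(Mul(18, -12), 5)) = Add(20563, Mul(-216, 5)) = Add(20563, -1080) = 19483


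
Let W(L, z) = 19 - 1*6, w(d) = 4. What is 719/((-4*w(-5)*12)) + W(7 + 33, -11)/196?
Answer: -34607/9408 ≈ -3.6785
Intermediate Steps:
W(L, z) = 13 (W(L, z) = 19 - 6 = 13)
719/((-4*w(-5)*12)) + W(7 + 33, -11)/196 = 719/((-4*4*12)) + 13/196 = 719/((-16*12)) + 13*(1/196) = 719/(-192) + 13/196 = 719*(-1/192) + 13/196 = -719/192 + 13/196 = -34607/9408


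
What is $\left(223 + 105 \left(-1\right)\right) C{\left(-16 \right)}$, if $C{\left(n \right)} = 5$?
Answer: $590$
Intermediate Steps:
$\left(223 + 105 \left(-1\right)\right) C{\left(-16 \right)} = \left(223 + 105 \left(-1\right)\right) 5 = \left(223 - 105\right) 5 = 118 \cdot 5 = 590$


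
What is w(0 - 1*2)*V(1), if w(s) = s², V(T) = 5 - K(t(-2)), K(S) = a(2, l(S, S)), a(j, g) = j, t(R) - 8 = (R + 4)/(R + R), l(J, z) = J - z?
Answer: 12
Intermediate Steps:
t(R) = 8 + (4 + R)/(2*R) (t(R) = 8 + (R + 4)/(R + R) = 8 + (4 + R)/((2*R)) = 8 + (4 + R)*(1/(2*R)) = 8 + (4 + R)/(2*R))
K(S) = 2
V(T) = 3 (V(T) = 5 - 1*2 = 5 - 2 = 3)
w(0 - 1*2)*V(1) = (0 - 1*2)²*3 = (0 - 2)²*3 = (-2)²*3 = 4*3 = 12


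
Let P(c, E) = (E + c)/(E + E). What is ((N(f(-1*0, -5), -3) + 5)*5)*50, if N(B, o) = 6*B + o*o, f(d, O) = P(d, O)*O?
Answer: -250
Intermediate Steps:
P(c, E) = (E + c)/(2*E) (P(c, E) = (E + c)/((2*E)) = (E + c)*(1/(2*E)) = (E + c)/(2*E))
f(d, O) = O/2 + d/2 (f(d, O) = ((O + d)/(2*O))*O = O/2 + d/2)
N(B, o) = o**2 + 6*B (N(B, o) = 6*B + o**2 = o**2 + 6*B)
((N(f(-1*0, -5), -3) + 5)*5)*50 = ((((-3)**2 + 6*((1/2)*(-5) + (-1*0)/2)) + 5)*5)*50 = (((9 + 6*(-5/2 + (1/2)*0)) + 5)*5)*50 = (((9 + 6*(-5/2 + 0)) + 5)*5)*50 = (((9 + 6*(-5/2)) + 5)*5)*50 = (((9 - 15) + 5)*5)*50 = ((-6 + 5)*5)*50 = -1*5*50 = -5*50 = -250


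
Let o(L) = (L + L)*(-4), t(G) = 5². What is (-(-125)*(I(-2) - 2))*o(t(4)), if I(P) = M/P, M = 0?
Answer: 50000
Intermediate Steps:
I(P) = 0 (I(P) = 0/P = 0)
t(G) = 25
o(L) = -8*L (o(L) = (2*L)*(-4) = -8*L)
(-(-125)*(I(-2) - 2))*o(t(4)) = (-(-125)*(0 - 2))*(-8*25) = -(-125)*(-2)*(-200) = -25*10*(-200) = -250*(-200) = 50000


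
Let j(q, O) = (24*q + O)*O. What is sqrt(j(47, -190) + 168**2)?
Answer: 2*I*sqrt(37499) ≈ 387.29*I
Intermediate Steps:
j(q, O) = O*(O + 24*q) (j(q, O) = (O + 24*q)*O = O*(O + 24*q))
sqrt(j(47, -190) + 168**2) = sqrt(-190*(-190 + 24*47) + 168**2) = sqrt(-190*(-190 + 1128) + 28224) = sqrt(-190*938 + 28224) = sqrt(-178220 + 28224) = sqrt(-149996) = 2*I*sqrt(37499)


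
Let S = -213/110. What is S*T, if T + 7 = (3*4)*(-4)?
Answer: 213/2 ≈ 106.50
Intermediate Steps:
S = -213/110 (S = -213*1/110 = -213/110 ≈ -1.9364)
T = -55 (T = -7 + (3*4)*(-4) = -7 + 12*(-4) = -7 - 48 = -55)
S*T = -213/110*(-55) = 213/2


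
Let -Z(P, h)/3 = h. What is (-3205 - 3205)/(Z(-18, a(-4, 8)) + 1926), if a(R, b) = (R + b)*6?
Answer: -3205/927 ≈ -3.4574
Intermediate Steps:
a(R, b) = 6*R + 6*b
Z(P, h) = -3*h
(-3205 - 3205)/(Z(-18, a(-4, 8)) + 1926) = (-3205 - 3205)/(-3*(6*(-4) + 6*8) + 1926) = -6410/(-3*(-24 + 48) + 1926) = -6410/(-3*24 + 1926) = -6410/(-72 + 1926) = -6410/1854 = -6410*1/1854 = -3205/927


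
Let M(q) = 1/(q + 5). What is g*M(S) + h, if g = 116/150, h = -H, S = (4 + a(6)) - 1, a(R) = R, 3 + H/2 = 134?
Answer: -137521/525 ≈ -261.94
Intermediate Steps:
H = 262 (H = -6 + 2*134 = -6 + 268 = 262)
S = 9 (S = (4 + 6) - 1 = 10 - 1 = 9)
M(q) = 1/(5 + q)
h = -262 (h = -1*262 = -262)
g = 58/75 (g = 116*(1/150) = 58/75 ≈ 0.77333)
g*M(S) + h = 58/(75*(5 + 9)) - 262 = (58/75)/14 - 262 = (58/75)*(1/14) - 262 = 29/525 - 262 = -137521/525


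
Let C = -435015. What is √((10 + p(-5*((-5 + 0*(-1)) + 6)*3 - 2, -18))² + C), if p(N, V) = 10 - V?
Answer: I*√433571 ≈ 658.46*I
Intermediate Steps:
√((10 + p(-5*((-5 + 0*(-1)) + 6)*3 - 2, -18))² + C) = √((10 + (10 - 1*(-18)))² - 435015) = √((10 + (10 + 18))² - 435015) = √((10 + 28)² - 435015) = √(38² - 435015) = √(1444 - 435015) = √(-433571) = I*√433571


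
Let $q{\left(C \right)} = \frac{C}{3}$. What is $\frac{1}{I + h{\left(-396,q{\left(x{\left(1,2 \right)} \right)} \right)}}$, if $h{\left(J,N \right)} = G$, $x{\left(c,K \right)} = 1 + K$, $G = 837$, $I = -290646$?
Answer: $- \frac{1}{289809} \approx -3.4506 \cdot 10^{-6}$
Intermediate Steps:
$q{\left(C \right)} = \frac{C}{3}$ ($q{\left(C \right)} = C \frac{1}{3} = \frac{C}{3}$)
$h{\left(J,N \right)} = 837$
$\frac{1}{I + h{\left(-396,q{\left(x{\left(1,2 \right)} \right)} \right)}} = \frac{1}{-290646 + 837} = \frac{1}{-289809} = - \frac{1}{289809}$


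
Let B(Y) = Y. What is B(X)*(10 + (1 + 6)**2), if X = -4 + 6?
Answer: 118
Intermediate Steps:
X = 2
B(X)*(10 + (1 + 6)**2) = 2*(10 + (1 + 6)**2) = 2*(10 + 7**2) = 2*(10 + 49) = 2*59 = 118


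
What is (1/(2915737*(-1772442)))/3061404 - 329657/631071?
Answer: -3066189656905622856683/5869686895691850382536 ≈ -0.52238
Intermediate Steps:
(1/(2915737*(-1772442)))/3061404 - 329657/631071 = ((1/2915737)*(-1/1772442))*(1/3061404) - 329657*1/631071 = -1/5167974719754*1/3061404 - 329657/631071 = -1/15821258478953774616 - 329657/631071 = -3066189656905622856683/5869686895691850382536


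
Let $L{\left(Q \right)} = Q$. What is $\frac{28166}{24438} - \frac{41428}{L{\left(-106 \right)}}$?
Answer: $\frac{253850765}{647607} \approx 391.98$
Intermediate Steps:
$\frac{28166}{24438} - \frac{41428}{L{\left(-106 \right)}} = \frac{28166}{24438} - \frac{41428}{-106} = 28166 \cdot \frac{1}{24438} - - \frac{20714}{53} = \frac{14083}{12219} + \frac{20714}{53} = \frac{253850765}{647607}$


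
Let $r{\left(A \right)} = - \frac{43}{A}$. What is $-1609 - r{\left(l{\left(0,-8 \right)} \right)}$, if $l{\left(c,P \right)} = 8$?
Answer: $- \frac{12829}{8} \approx -1603.6$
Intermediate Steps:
$-1609 - r{\left(l{\left(0,-8 \right)} \right)} = -1609 - - \frac{43}{8} = -1609 + \frac{43}{8} = - \frac{12829}{8}$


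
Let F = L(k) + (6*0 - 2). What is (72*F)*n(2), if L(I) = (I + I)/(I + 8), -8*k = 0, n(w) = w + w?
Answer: -576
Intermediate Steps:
n(w) = 2*w
k = 0 (k = -⅛*0 = 0)
L(I) = 2*I/(8 + I) (L(I) = (2*I)/(8 + I) = 2*I/(8 + I))
F = -2 (F = 2*0/(8 + 0) + (6*0 - 2) = 2*0/8 + (0 - 2) = 2*0*(⅛) - 2 = 0 - 2 = -2)
(72*F)*n(2) = (72*(-2))*(2*2) = -144*4 = -576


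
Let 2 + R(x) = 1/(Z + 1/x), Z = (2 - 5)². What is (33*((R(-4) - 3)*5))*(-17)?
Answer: 95931/7 ≈ 13704.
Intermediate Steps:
Z = 9 (Z = (-3)² = 9)
R(x) = -2 + 1/(9 + 1/x)
(33*((R(-4) - 3)*5))*(-17) = (33*(((-2 - 17*(-4))/(1 + 9*(-4)) - 3)*5))*(-17) = (33*(((-2 + 68)/(1 - 36) - 3)*5))*(-17) = (33*((66/(-35) - 3)*5))*(-17) = (33*((-1/35*66 - 3)*5))*(-17) = (33*((-66/35 - 3)*5))*(-17) = (33*(-171/35*5))*(-17) = (33*(-171/7))*(-17) = -5643/7*(-17) = 95931/7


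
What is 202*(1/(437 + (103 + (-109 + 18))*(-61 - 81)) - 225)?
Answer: -57585352/1267 ≈ -45450.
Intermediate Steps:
202*(1/(437 + (103 + (-109 + 18))*(-61 - 81)) - 225) = 202*(1/(437 + (103 - 91)*(-142)) - 225) = 202*(1/(437 + 12*(-142)) - 225) = 202*(1/(437 - 1704) - 225) = 202*(1/(-1267) - 225) = 202*(-1/1267 - 225) = 202*(-285076/1267) = -57585352/1267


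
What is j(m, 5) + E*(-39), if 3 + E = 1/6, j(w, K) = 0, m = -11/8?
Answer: 221/2 ≈ 110.50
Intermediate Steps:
m = -11/8 (m = -11*⅛ = -11/8 ≈ -1.3750)
E = -17/6 (E = -3 + 1/6 = -3 + ⅙ = -17/6 ≈ -2.8333)
j(m, 5) + E*(-39) = 0 - 17/6*(-39) = 0 + 221/2 = 221/2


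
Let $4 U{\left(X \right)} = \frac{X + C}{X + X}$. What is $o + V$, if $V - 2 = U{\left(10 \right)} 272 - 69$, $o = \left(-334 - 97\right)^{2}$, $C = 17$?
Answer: $\frac{928929}{5} \approx 1.8579 \cdot 10^{5}$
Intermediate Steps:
$U{\left(X \right)} = \frac{17 + X}{8 X}$ ($U{\left(X \right)} = \frac{\left(X + 17\right) \frac{1}{X + X}}{4} = \frac{\left(17 + X\right) \frac{1}{2 X}}{4} = \frac{\frac{1}{2} \frac{1}{X} \left(17 + X\right)}{4} = \frac{17 + X}{8 X}$)
$o = 185761$ ($o = \left(-431\right)^{2} = 185761$)
$V = \frac{124}{5}$ ($V = 2 + \left(\frac{17 + 10}{8 \cdot 10} \cdot 272 - 69\right) = 2 + \left(\frac{1}{8} \cdot \frac{1}{10} \cdot 27 \cdot 272 - 69\right) = 2 + \left(\frac{27}{80} \cdot 272 - 69\right) = 2 + \left(\frac{459}{5} - 69\right) = 2 + \frac{114}{5} = \frac{124}{5} \approx 24.8$)
$o + V = 185761 + \frac{124}{5} = \frac{928929}{5}$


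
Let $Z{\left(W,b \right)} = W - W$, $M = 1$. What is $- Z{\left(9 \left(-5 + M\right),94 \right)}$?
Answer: $0$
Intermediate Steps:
$Z{\left(W,b \right)} = 0$
$- Z{\left(9 \left(-5 + M\right),94 \right)} = \left(-1\right) 0 = 0$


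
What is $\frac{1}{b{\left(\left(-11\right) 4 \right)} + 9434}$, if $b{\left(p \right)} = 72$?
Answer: $\frac{1}{9506} \approx 0.0001052$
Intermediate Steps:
$\frac{1}{b{\left(\left(-11\right) 4 \right)} + 9434} = \frac{1}{72 + 9434} = \frac{1}{9506}$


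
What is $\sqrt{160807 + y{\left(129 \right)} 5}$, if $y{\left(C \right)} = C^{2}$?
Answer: $2 \sqrt{61003} \approx 493.98$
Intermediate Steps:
$\sqrt{160807 + y{\left(129 \right)} 5} = \sqrt{160807 + 129^{2} \cdot 5} = \sqrt{160807 + 16641 \cdot 5} = \sqrt{160807 + 83205} = \sqrt{244012} = 2 \sqrt{61003}$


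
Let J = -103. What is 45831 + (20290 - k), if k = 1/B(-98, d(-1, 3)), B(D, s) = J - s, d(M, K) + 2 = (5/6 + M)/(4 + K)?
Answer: 280419203/4241 ≈ 66121.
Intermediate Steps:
d(M, K) = -2 + (⅚ + M)/(4 + K) (d(M, K) = -2 + (5/6 + M)/(4 + K) = -2 + (5*(⅙) + M)/(4 + K) = -2 + (⅚ + M)/(4 + K))
B(D, s) = -103 - s
k = -42/4241 (k = 1/(-103 - (-43/6 - 1 - 2*3)/(4 + 3)) = 1/(-103 - (-43/6 - 1 - 6)/7) = 1/(-103 - (-85)/(7*6)) = 1/(-103 - 1*(-85/42)) = 1/(-103 + 85/42) = 1/(-4241/42) = -42/4241 ≈ -0.0099033)
45831 + (20290 - k) = 45831 + (20290 - 1*(-42/4241)) = 45831 + (20290 + 42/4241) = 45831 + 86049932/4241 = 280419203/4241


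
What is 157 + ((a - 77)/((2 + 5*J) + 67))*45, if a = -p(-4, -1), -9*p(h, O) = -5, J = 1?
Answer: 4064/37 ≈ 109.84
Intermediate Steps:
p(h, O) = 5/9 (p(h, O) = -⅑*(-5) = 5/9)
a = -5/9 (a = -1*5/9 = -5/9 ≈ -0.55556)
157 + ((a - 77)/((2 + 5*J) + 67))*45 = 157 + ((-5/9 - 77)/((2 + 5*1) + 67))*45 = 157 - 698/(9*((2 + 5) + 67))*45 = 157 - 698/(9*(7 + 67))*45 = 157 - 698/9/74*45 = 157 - 698/9*1/74*45 = 157 - 349/333*45 = 157 - 1745/37 = 4064/37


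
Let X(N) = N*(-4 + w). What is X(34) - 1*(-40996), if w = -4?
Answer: 40724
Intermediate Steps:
X(N) = -8*N (X(N) = N*(-4 - 4) = N*(-8) = -8*N)
X(34) - 1*(-40996) = -8*34 - 1*(-40996) = -272 + 40996 = 40724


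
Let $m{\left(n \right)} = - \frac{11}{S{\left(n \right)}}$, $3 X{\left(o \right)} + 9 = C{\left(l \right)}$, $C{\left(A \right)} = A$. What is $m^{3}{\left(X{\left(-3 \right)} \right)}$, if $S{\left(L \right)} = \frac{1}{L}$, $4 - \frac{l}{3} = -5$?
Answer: $-287496$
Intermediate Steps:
$l = 27$ ($l = 12 - -15 = 12 + 15 = 27$)
$X{\left(o \right)} = 6$ ($X{\left(o \right)} = -3 + \frac{1}{3} \cdot 27 = -3 + 9 = 6$)
$m{\left(n \right)} = - 11 n$ ($m{\left(n \right)} = - \frac{11}{\frac{1}{n}} = - 11 n$)
$m^{3}{\left(X{\left(-3 \right)} \right)} = \left(\left(-11\right) 6\right)^{3} = \left(-66\right)^{3} = -287496$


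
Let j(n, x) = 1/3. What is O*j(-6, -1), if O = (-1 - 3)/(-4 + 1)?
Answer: 4/9 ≈ 0.44444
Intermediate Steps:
j(n, x) = ⅓
O = 4/3 (O = -4/(-3) = -4*(-⅓) = 4/3 ≈ 1.3333)
O*j(-6, -1) = (4/3)*(⅓) = 4/9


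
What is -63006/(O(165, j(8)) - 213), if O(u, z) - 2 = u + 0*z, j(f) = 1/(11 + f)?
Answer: 31503/23 ≈ 1369.7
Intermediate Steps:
O(u, z) = 2 + u (O(u, z) = 2 + (u + 0*z) = 2 + (u + 0) = 2 + u)
-63006/(O(165, j(8)) - 213) = -63006/((2 + 165) - 213) = -63006/(167 - 213) = -63006/(-46) = -63006*(-1/46) = 31503/23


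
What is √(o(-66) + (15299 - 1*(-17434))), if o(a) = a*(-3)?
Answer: 3*√3659 ≈ 181.47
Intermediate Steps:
o(a) = -3*a
√(o(-66) + (15299 - 1*(-17434))) = √(-3*(-66) + (15299 - 1*(-17434))) = √(198 + (15299 + 17434)) = √(198 + 32733) = √32931 = 3*√3659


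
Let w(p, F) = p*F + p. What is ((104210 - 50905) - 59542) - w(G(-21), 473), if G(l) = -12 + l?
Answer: 9405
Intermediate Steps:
w(p, F) = p + F*p (w(p, F) = F*p + p = p + F*p)
((104210 - 50905) - 59542) - w(G(-21), 473) = ((104210 - 50905) - 59542) - (-12 - 21)*(1 + 473) = (53305 - 59542) - (-33)*474 = -6237 - 1*(-15642) = -6237 + 15642 = 9405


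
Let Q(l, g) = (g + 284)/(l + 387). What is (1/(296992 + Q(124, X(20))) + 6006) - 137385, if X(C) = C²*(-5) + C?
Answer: -19938236796353/151761216 ≈ -1.3138e+5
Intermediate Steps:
X(C) = C - 5*C² (X(C) = -5*C² + C = C - 5*C²)
Q(l, g) = (284 + g)/(387 + l)
(1/(296992 + Q(124, X(20))) + 6006) - 137385 = (1/(296992 + (284 + 20*(1 - 5*20))/(387 + 124)) + 6006) - 137385 = (1/(296992 + (284 + 20*(1 - 100))/511) + 6006) - 137385 = (1/(296992 + (284 + 20*(-99))/511) + 6006) - 137385 = (1/(296992 + (284 - 1980)/511) + 6006) - 137385 = (1/(296992 + (1/511)*(-1696)) + 6006) - 137385 = (1/(296992 - 1696/511) + 6006) - 137385 = (1/(151761216/511) + 6006) - 137385 = (511/151761216 + 6006) - 137385 = 911477863807/151761216 - 137385 = -19938236796353/151761216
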